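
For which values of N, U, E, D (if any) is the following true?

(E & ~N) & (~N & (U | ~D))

N: False; U: True; E: True; D: False

  E & ~N = True
    ~N = True
  ~N & (U | ~D) = True
    ~N = True
    U | ~D = True
      ~D = True
Both conjuncts True, so the formula holds.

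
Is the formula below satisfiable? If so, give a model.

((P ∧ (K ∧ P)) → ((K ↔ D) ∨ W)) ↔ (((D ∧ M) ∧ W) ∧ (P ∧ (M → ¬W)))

D = False; W = False; K = True; P = True; M = True

  ((P ∧ (K ∧ P)) → ((K ↔ D) ∨ W)) ↔ (((D ∧ M) ∧ W) ∧ (P ∧ (M → ¬W))) = True
    (P ∧ (K ∧ P)) → ((K ↔ D) ∨ W) = False
      P ∧ (K ∧ P) = True
        K ∧ P = True
      (K ↔ D) ∨ W = False
        K ↔ D = False
    ((D ∧ M) ∧ W) ∧ (P ∧ (M → ¬W)) = False
      (D ∧ M) ∧ W = False
        D ∧ M = False
      P ∧ (M → ¬W) = True
        M → ¬W = True
          ¬W = True
The formula evaluates to True.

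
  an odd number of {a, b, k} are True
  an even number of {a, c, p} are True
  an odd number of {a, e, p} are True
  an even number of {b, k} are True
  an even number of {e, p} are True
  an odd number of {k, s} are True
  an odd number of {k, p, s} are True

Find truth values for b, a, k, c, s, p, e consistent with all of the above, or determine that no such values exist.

b: False, a: True, k: False, c: True, s: True, p: False, e: False

{a, b, k}: 1 true → odd ✓
{a, c, p}: 2 true → even ✓
{a, e, p}: 1 true → odd ✓
{b, k}: 0 true → even ✓
{e, p}: 0 true → even ✓
{k, s}: 1 true → odd ✓
{k, p, s}: 1 true → odd ✓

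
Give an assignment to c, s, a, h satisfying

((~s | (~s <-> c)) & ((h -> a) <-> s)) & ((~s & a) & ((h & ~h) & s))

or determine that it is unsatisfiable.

Unsatisfiable — no assignment works.

Case s = True: the conjunct ~s is False.
Case s = False: the conjunct s is False.
Both cases fail — unsatisfiable.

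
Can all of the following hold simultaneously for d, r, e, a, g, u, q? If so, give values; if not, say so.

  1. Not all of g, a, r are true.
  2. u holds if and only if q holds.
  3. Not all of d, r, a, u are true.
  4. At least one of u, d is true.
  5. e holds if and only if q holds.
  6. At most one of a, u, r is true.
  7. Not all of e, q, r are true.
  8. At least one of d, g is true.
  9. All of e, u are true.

d = True, r = False, e = True, a = False, g = True, u = True, q = True

  (1) {g, a, r}: 1/3 true — not all ✓
  (2) u=T, q=T — same ✓
  (3) {d, r, a, u}: 2/4 true — not all ✓
  (4) {u, d}: 2 true — at least one ✓
  (5) e=T, q=T — same ✓
  (6) {a, u, r}: 1 true — at most one ✓
  (7) {e, q, r}: 2/3 true — not all ✓
  (8) {d, g}: 2 true — at least one ✓
  (9) {e, u}: all 2 true ✓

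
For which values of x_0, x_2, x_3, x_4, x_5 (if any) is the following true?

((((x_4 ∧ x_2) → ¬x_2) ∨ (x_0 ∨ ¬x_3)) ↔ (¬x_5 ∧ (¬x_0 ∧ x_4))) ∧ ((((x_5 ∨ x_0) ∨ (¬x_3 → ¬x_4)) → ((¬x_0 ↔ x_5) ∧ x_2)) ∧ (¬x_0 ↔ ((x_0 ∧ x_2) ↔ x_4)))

Unsatisfiable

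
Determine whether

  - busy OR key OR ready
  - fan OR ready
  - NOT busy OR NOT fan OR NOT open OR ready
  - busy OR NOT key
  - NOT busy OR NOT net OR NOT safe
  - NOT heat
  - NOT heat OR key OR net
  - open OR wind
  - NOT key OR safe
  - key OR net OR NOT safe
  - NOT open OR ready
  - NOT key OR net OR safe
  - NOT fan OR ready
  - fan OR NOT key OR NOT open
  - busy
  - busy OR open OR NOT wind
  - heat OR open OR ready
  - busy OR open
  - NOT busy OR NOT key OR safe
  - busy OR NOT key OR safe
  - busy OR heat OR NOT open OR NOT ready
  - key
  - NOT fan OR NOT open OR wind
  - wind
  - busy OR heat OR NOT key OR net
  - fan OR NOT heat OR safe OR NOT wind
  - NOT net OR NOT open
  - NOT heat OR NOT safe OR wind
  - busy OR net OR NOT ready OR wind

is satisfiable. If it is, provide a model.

Unit clause (NOT heat) forces heat = False.
Unit clause (busy) forces busy = True.
Unit clause (key) forces key = True.
Unit clause (wind) forces wind = True.
In (NOT key OR safe) only safe is left, so safe = True.
In (NOT busy OR NOT net OR NOT safe) only NOT net is left, so net = False.
Set fan = False.
  then (fan OR ready) forces ready = True.
  then (fan OR NOT key OR NOT open) forces open = False.
All clauses satisfied.

fan = False, ready = True, wind = True, open = False, safe = True, key = True, busy = True, heat = False, net = False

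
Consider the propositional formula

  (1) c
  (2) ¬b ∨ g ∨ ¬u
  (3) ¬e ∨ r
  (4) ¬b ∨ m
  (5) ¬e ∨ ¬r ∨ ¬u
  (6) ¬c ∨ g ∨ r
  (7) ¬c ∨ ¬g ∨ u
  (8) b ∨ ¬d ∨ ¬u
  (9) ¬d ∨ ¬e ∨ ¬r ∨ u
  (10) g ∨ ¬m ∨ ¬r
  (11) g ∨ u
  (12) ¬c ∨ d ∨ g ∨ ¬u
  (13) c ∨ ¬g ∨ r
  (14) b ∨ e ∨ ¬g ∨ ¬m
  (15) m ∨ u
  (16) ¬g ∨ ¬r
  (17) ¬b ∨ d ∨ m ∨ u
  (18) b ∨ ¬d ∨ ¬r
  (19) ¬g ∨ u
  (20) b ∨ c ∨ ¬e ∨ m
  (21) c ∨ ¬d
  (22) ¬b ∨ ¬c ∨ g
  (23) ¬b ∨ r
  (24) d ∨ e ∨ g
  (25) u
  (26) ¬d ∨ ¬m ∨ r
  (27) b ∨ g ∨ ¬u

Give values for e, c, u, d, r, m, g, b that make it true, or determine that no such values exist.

e: False, c: True, u: True, d: False, r: False, m: False, g: True, b: False

Unit clause (c) forces c = True.
Unit clause (u) forces u = True.
Set e = False.
Set d = False.
  then (¬c ∨ d ∨ g ∨ ¬u) forces g = True.
  then (¬g ∨ ¬r) forces r = False.
  then (¬b ∨ r) forces b = False.
  then (b ∨ e ∨ ¬g ∨ ¬m) forces m = False.
All clauses satisfied.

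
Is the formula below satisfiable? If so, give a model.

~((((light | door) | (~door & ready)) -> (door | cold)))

light = True, door = False, ready = False, cold = False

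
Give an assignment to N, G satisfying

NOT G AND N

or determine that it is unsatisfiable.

N: True, G: False

  NOT G = True
Both conjuncts True, so the formula holds.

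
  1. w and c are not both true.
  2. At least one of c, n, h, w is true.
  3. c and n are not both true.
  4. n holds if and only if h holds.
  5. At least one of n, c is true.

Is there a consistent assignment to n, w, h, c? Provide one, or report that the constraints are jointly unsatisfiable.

n = True, w = False, h = True, c = False

  (1) w=F, c=F — not both ✓
  (2) {c, n, h, w}: 2 true — at least one ✓
  (3) c=F, n=T — not both ✓
  (4) n=T, h=T — same ✓
  (5) {n, c}: 1 true — at least one ✓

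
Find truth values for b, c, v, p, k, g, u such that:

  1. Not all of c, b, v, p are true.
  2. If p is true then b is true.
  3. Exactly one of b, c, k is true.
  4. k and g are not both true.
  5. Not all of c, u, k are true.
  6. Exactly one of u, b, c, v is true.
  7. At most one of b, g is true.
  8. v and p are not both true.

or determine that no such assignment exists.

b = False, c = False, v = False, p = False, k = True, g = False, u = True

  (1) {c, b, v, p}: 0/4 true — not all ✓
  (2) p=F ⇒ b: vacuous ✓
  (3) {b, c, k}: 1 true — exactly one ✓
  (4) k=T, g=F — not both ✓
  (5) {c, u, k}: 2/3 true — not all ✓
  (6) {u, b, c, v}: 1 true — exactly one ✓
  (7) {b, g}: 0 true — at most one ✓
  (8) v=F, p=F — not both ✓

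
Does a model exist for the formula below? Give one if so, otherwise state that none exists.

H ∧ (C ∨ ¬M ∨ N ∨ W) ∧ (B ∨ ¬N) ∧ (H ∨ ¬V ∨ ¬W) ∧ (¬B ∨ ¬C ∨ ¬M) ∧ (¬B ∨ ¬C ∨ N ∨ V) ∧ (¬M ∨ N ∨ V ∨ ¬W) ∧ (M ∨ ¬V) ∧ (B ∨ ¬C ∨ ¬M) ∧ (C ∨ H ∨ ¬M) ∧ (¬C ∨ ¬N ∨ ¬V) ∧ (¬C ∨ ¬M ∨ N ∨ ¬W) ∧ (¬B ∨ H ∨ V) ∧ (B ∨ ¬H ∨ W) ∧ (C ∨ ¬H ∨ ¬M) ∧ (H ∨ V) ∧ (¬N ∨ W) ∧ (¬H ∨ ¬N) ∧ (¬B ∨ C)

Unit clause (H) forces H = True.
In (¬H ∨ ¬N) only ¬N is left, so N = False.
Try M = True:
  (C ∨ ¬H ∨ ¬M) forces C = True.
  (¬B ∨ ¬C ∨ ¬M) forces B = False.
  clause (B ∨ ¬C ∨ ¬M) is falsified — backtrack.
So M = False.
  then (M ∨ ¬V) forces V = False.
Set W = True.
Set B = False.
Set C = False.
All clauses satisfied.

N: False; M: False; V: False; W: True; B: False; C: False; H: True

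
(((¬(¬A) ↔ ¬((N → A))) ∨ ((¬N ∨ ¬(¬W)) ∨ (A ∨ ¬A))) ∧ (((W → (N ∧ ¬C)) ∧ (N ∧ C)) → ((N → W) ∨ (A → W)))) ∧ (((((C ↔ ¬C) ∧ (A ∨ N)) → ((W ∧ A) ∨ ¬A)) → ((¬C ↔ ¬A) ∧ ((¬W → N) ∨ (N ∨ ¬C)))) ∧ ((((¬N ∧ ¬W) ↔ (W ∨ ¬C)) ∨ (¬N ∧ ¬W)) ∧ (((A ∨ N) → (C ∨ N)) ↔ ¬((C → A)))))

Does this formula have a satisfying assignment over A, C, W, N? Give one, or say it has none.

The formula is unsatisfiable.

Case W = True: the conjunct ((¬N ∧ ¬W) ↔ (W ∨ ¬C)) ∨ (¬N ∧ ¬W) becomes (False ↔ True) ∨ (¬N ∧ False) = False.
Case W = False: the formula simplifies to (((¬(¬A) ↔ ¬((N → A))) ∨ (¬N ∨ (A ∨ ¬A))) ∧ ((N ∧ C) → (¬N ∨ ¬A))) ∧ (((((C ↔ ¬C) ∧ (A ∨ N)) → ¬A) → ((¬C ↔ ¬A) ∧ (N ∨ (N ∨ ¬C)))) ∧ (((¬N ↔ ¬C) ∨ ¬N) ∧ (((A ∨ N) → (C ∨ N)) ↔ ¬((C → A))))).
  A = True: simplifies to ((N ∧ C) → ¬N) ∧ ((¬((C ↔ ¬C)) → (C ∧ (N ∨ (N ∨ ¬C)))) ∧ (((¬N ↔ ¬C) ∨ ¬N) ∧ ¬((C ∨ N)))).
    C = True: the conjunct ¬((C ∨ N)) becomes ¬((True ∨ N)) = False.
    C = False: the conjunct ¬((C ↔ ¬C)) → (C ∧ (N ∨ (N ∨ ¬C))) becomes ¬False → (False ∧ True) = False.
  A = False: simplifies to (¬C ∧ (N ∨ (N ∨ ¬C))) ∧ (((¬N ↔ ¬C) ∨ ¬N) ∧ ((N → (C ∨ N)) ↔ ¬(¬C))).
    C = True: the conjunct ¬C is False.
    C = False: simplifies to (¬N ∨ ¬N) ∧ ¬((N → N)).
      N = True: the conjunct ¬N ∨ ¬N becomes ¬True ∨ ¬True = False.
      N = False: the conjunct ¬((N → N)) becomes ¬((False → False)) = False.
Both cases fail — unsatisfiable.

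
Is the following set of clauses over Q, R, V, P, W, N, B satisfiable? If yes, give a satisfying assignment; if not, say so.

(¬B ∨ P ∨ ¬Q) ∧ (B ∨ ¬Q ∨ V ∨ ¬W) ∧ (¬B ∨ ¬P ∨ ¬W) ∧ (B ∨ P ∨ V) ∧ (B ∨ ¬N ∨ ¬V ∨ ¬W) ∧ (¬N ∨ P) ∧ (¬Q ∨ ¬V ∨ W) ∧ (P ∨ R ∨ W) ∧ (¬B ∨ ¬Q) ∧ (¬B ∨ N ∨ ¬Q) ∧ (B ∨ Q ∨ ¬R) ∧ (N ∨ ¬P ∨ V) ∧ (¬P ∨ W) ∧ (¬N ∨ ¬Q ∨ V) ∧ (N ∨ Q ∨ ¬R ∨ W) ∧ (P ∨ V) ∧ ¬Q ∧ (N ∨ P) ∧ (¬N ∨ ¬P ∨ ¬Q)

Unit clause (¬Q) forces Q = False.
Set R = False.
Set V = True.
Try P = False:
  (¬N ∨ P) forces N = False.
  clause (N ∨ P) is falsified — backtrack.
So P = True.
  then (¬P ∨ W) forces W = True.
  then (¬B ∨ ¬P ∨ ¬W) forces B = False.
  then (B ∨ ¬N ∨ ¬V ∨ ¬W) forces N = False.
All clauses satisfied.

Q = False, R = False, V = True, P = True, W = True, N = False, B = False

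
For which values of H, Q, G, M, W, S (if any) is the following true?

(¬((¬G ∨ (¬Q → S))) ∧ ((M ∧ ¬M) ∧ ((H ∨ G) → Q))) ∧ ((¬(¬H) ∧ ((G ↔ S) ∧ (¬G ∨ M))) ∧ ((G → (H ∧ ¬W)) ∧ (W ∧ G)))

Unsatisfiable — no assignment works.

Case M = True: the conjunct ¬M is False.
Case M = False: the conjunct M is False.
Both cases fail — unsatisfiable.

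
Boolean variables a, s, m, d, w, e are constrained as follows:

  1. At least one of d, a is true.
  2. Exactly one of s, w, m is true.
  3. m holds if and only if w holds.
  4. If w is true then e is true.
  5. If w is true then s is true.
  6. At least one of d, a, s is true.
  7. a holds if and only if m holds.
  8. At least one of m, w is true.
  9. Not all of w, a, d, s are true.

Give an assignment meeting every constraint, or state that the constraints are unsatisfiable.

Case w = True:
  (2) with w=T forces s = False.
  Constraint (5) is violated (w=T, s=F) — contradiction.
Case w = False:
  (3) with w=F forces m = False.
  Constraint (8) is violated (m=F, w=F) — contradiction.
Both cases fail — unsatisfiable.

Unsatisfiable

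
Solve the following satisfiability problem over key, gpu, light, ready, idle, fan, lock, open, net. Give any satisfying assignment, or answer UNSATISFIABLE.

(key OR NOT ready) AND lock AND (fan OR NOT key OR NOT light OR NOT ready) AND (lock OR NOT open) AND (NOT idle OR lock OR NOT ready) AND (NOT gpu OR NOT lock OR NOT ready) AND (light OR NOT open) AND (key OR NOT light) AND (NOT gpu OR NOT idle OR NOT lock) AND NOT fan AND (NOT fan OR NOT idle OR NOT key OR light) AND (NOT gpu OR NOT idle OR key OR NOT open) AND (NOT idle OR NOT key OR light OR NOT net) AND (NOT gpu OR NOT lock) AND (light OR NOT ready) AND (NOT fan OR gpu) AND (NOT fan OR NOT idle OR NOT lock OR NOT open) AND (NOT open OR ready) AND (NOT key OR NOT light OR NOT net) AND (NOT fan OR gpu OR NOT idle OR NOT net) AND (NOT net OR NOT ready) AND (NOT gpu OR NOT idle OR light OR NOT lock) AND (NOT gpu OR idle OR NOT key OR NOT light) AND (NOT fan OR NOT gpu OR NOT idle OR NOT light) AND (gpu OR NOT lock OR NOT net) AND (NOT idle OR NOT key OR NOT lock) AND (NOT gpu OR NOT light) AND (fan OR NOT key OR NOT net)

key = True, gpu = False, light = True, ready = False, idle = False, fan = False, lock = True, open = False, net = False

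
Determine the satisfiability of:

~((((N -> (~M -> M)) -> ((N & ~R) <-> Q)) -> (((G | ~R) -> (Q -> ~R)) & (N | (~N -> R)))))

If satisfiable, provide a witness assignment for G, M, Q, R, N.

G = False; M = True; Q = False; R = False; N = False

  ~((((N -> (~M -> M)) -> ((N & ~R) <-> Q)) -> (((G | ~R) -> (Q -> ~R)) & (N | (~N -> R))))) = True
    ((N -> (~M -> M)) -> ((N & ~R) <-> Q)) -> (((G | ~R) -> (Q -> ~R)) & (N | (~N -> R))) = False
      (N -> (~M -> M)) -> ((N & ~R) <-> Q) = True
        N -> (~M -> M) = True
          ~M -> M = True
            ~M = False
        (N & ~R) <-> Q = True
          N & ~R = False
            ~R = True
      ((G | ~R) -> (Q -> ~R)) & (N | (~N -> R)) = False
        (G | ~R) -> (Q -> ~R) = True
          G | ~R = True
            ~R = True
          Q -> ~R = True
            ~R = True
        N | (~N -> R) = False
          ~N -> R = False
            ~N = True
The formula evaluates to True.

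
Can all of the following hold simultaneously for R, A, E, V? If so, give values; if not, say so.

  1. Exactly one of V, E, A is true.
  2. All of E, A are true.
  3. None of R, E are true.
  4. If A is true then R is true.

The formula is unsatisfiable.

Case E = True:
  Constraint (3) is violated (E=T) — contradiction.
Case E = False:
  Constraint (2) is violated (E=F) — contradiction.
Both cases fail — unsatisfiable.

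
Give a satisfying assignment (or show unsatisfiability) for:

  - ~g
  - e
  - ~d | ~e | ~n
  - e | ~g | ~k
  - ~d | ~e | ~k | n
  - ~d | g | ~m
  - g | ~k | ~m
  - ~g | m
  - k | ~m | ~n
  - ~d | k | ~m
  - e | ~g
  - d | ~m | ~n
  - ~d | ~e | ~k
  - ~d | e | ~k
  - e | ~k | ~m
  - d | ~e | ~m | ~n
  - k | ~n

g = False, n = False, d = False, e = True, k = True, m = False

Unit clause (~g) forces g = False.
Unit clause (e) forces e = True.
Set n = False.
Set d = False.
Set k = True.
  then (g | ~k | ~m) forces m = False.
All clauses satisfied.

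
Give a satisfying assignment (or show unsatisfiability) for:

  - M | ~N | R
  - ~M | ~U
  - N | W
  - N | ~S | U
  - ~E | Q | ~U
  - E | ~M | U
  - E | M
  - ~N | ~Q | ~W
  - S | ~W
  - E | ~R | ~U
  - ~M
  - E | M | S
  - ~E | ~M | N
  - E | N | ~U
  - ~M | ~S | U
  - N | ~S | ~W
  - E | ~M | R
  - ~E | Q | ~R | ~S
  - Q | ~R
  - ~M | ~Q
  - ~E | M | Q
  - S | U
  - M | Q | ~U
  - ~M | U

Unit clause (~M) forces M = False.
In (E | M) only E is left, so E = True.
In (~E | M | Q) only Q is left, so Q = True.
Try N = False:
  (N | W) forces W = True.
  (S | ~W) forces S = True.
  clause (N | ~S | ~W) is falsified — backtrack.
So N = True.
  then (M | ~N | R) forces R = True.
  then (~N | ~Q | ~W) forces W = False.
Set S = True.
Set U = True.
All clauses satisfied.

N = True, S = True, R = True, U = True, M = False, E = True, Q = True, W = False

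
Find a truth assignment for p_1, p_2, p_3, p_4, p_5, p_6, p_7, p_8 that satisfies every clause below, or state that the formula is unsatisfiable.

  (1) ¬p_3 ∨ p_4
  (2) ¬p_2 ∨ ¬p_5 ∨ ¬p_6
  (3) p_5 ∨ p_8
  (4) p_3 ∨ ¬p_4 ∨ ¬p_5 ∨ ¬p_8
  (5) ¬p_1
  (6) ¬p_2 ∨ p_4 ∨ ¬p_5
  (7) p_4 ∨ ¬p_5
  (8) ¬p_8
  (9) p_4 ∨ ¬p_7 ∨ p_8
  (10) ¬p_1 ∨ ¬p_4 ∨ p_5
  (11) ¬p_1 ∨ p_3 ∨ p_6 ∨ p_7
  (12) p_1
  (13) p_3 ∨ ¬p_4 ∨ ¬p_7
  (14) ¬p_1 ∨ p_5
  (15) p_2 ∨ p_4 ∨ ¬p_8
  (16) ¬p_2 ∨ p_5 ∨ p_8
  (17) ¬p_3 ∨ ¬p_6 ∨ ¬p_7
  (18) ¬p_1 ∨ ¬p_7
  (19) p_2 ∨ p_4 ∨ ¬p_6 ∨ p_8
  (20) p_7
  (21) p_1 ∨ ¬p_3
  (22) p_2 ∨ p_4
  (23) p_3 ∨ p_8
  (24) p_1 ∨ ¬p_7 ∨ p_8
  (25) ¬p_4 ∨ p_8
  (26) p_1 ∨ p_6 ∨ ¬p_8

Unsatisfiable

Case p_1 = True:
  Clause (¬p_1) is falsified — contradiction.
Case p_1 = False:
  Clause (p_1) is falsified — contradiction.
Both cases fail, so the formula is unsatisfiable.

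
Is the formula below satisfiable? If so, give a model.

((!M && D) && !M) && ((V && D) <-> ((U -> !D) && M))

V = False, M = False, D = True, U = False

  (!M && D) && !M = True
    !M && D = True
      !M = True
    !M = True
  (V && D) <-> ((U -> !D) && M) = True
    V && D = False
    (U -> !D) && M = False
      U -> !D = True
        !D = False
Both conjuncts True, so the formula holds.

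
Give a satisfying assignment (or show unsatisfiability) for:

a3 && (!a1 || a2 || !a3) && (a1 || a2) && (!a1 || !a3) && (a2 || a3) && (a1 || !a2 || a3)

a1=F, a2=T, a3=T

Unit clause (a3) forces a3 = True.
In (!a1 || !a3) only !a1 is left, so a1 = False.
In (a1 || a2) only a2 is left, so a2 = True.
Check each clause:
  (a3): a3 holds.
  (!a1 || a2 || !a3): !a1 holds.
  (a1 || a2): a2 holds.
  (!a1 || !a3): !a1 holds.
  (a2 || a3): a2 holds.
  (a1 || !a2 || a3): a3 holds.
All clauses satisfied.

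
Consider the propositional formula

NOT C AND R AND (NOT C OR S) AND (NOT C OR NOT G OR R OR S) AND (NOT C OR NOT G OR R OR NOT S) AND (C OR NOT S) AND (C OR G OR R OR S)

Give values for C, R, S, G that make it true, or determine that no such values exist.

C = False, R = True, S = False, G = True

Unit clause (NOT C) forces C = False.
Unit clause (R) forces R = True.
In (C OR NOT S) only NOT S is left, so S = False.
Set G = True.
Check each clause:
  (NOT C): NOT C holds.
  (R): R holds.
  (NOT C OR S): NOT C holds.
  (NOT C OR NOT G OR R OR S): NOT C holds.
  (NOT C OR NOT G OR R OR NOT S): NOT C holds.
  (C OR NOT S): NOT S holds.
  (C OR G OR R OR S): G holds.
All clauses satisfied.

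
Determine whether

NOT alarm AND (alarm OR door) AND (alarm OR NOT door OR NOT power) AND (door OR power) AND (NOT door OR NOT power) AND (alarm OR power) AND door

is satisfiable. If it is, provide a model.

Case alarm = True:
  Clause (NOT alarm) is falsified — contradiction.
Case alarm = False:
  (alarm OR door) forces door = True.
  (alarm OR NOT door OR NOT power) forces power = False.
  Clause (alarm OR power) is falsified — contradiction.
Both cases fail, so the formula is unsatisfiable.

Unsatisfiable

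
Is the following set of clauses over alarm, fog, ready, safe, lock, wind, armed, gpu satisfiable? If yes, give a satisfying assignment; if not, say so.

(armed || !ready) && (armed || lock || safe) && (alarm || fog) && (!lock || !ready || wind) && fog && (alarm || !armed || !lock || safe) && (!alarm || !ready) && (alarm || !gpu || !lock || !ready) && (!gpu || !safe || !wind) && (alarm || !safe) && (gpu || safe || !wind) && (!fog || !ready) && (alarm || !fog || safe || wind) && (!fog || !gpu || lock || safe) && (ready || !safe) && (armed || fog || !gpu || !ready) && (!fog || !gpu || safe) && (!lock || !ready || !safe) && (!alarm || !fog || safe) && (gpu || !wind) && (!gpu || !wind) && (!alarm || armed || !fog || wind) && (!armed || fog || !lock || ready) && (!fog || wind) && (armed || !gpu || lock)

No satisfying assignment exists.

Case fog = True:
  (!fog || !ready) forces ready = False.
  (ready || !safe) forces safe = False.
  (!fog || !gpu || safe) forces gpu = False.
  (gpu || safe || !wind) forces wind = False.
  Clause (!fog || wind) is falsified — contradiction.
Case fog = False:
  Clause (fog) is falsified — contradiction.
Both cases fail, so the formula is unsatisfiable.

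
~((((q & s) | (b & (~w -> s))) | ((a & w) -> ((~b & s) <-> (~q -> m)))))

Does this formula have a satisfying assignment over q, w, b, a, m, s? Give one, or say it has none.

q: True; w: True; b: False; a: True; m: False; s: False

  ~((((q & s) | (b & (~w -> s))) | ((a & w) -> ((~b & s) <-> (~q -> m))))) = True
    ((q & s) | (b & (~w -> s))) | ((a & w) -> ((~b & s) <-> (~q -> m))) = False
      (q & s) | (b & (~w -> s)) = False
        q & s = False
        b & (~w -> s) = False
          ~w -> s = True
            ~w = False
      (a & w) -> ((~b & s) <-> (~q -> m)) = False
        a & w = True
        (~b & s) <-> (~q -> m) = False
          ~b & s = False
            ~b = True
          ~q -> m = True
            ~q = False
The formula evaluates to True.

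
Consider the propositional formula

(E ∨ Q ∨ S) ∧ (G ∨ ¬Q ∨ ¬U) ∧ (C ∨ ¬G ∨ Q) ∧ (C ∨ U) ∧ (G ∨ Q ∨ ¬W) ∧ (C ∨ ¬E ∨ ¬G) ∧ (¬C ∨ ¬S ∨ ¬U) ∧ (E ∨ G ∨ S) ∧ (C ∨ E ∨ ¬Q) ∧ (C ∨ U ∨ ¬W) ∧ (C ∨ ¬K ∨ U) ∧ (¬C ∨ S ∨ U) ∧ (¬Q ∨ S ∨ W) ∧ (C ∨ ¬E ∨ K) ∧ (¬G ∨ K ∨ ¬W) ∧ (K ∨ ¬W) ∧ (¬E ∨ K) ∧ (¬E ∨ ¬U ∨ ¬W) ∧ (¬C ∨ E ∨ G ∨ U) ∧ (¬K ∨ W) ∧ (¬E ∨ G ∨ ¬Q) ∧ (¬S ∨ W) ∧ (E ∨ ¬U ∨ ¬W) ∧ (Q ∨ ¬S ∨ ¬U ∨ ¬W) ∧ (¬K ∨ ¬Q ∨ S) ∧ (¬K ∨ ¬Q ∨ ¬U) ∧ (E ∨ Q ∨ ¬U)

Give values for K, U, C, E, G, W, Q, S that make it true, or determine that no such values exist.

Set K = True.
  then (¬K ∨ W) forces W = True.
Try U = True:
  (¬E ∨ ¬U ∨ ¬W) forces E = False.
  clause (E ∨ ¬U ∨ ¬W) is falsified — backtrack.
So U = False.
  then (C ∨ U) forces C = True.
  then (¬C ∨ S ∨ U) forces S = True.
Set E = True.
Try G = False:
  (G ∨ Q ∨ ¬W) forces Q = True.
  clause (¬E ∨ G ∨ ¬Q) is falsified — backtrack.
So G = True.
Set Q = False.
All clauses satisfied.

K = True, U = False, C = True, E = True, G = True, W = True, Q = False, S = True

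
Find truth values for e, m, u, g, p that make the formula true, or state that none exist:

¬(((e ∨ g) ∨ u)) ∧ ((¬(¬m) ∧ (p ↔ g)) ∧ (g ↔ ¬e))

Unsatisfiable

Case g = True: the conjunct ¬(((e ∨ g) ∨ u)) becomes ¬((True ∨ u)) = False.
Case g = False: the formula simplifies to ¬((e ∨ u)) ∧ ((¬(¬m) ∧ ¬p) ∧ e).
  e = True: the conjunct ¬((e ∨ u)) becomes ¬((True ∨ u)) = False.
  e = False: the conjunct e is False.
Both cases fail — unsatisfiable.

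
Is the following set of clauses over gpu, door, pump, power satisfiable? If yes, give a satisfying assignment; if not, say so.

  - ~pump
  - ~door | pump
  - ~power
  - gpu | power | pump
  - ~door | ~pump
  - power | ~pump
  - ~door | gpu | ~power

Unit clause (~pump) forces pump = False.
In (~door | pump) only ~door is left, so door = False.
Unit clause (~power) forces power = False.
In (gpu | power | pump) only gpu is left, so gpu = True.
Check each clause:
  (~pump): ~pump holds.
  (~door | pump): ~door holds.
  (~power): ~power holds.
  (gpu | power | pump): gpu holds.
  (~door | ~pump): ~door holds.
  (power | ~pump): ~pump holds.
  (~door | gpu | ~power): ~door holds.
All clauses satisfied.

gpu=T, door=F, pump=F, power=F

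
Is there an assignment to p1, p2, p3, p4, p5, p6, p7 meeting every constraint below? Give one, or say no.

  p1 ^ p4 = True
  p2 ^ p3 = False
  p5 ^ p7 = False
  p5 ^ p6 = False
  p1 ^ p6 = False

p1 = False, p2 = False, p3 = False, p4 = True, p5 = False, p6 = False, p7 = False

p1 ^ p4 = F ^ T = True ✓
p2 ^ p3 = F ^ F = False ✓
p5 ^ p7 = F ^ F = False ✓
p5 ^ p6 = F ^ F = False ✓
p1 ^ p6 = F ^ F = False ✓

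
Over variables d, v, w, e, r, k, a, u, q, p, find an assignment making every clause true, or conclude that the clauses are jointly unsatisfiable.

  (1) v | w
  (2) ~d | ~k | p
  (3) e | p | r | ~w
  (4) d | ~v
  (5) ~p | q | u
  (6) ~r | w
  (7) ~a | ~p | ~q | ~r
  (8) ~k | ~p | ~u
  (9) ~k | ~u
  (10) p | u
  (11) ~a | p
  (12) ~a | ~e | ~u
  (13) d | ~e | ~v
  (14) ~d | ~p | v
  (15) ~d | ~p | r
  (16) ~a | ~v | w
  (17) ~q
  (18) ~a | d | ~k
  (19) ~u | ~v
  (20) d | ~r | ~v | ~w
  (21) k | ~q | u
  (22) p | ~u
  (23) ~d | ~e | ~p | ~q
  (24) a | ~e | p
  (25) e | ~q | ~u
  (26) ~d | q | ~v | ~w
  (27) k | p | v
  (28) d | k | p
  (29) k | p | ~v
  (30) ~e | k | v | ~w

Unit clause (~q) forces q = False.
Set d = False.
  then (d | ~v) forces v = False.
  then (v | w) forces w = True.
Try e = True:
  (~e | k | v | ~w) forces k = True.
  (~k | ~u) forces u = False.
  (~p | q | u) forces p = False.
  clause (p | u) is falsified — backtrack.
So e = False.
Set r = False.
  then (e | p | r | ~w) forces p = True.
  then (~p | q | u) forces u = True.
  then (~k | ~p | ~u) forces k = False.
Set a = True.
All clauses satisfied.

d = False, v = False, w = True, e = False, r = False, k = False, a = True, u = True, q = False, p = True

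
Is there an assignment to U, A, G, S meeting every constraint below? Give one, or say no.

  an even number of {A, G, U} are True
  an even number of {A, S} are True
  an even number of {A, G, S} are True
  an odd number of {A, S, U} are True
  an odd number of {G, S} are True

U = True, A = True, G = False, S = True

{A, G, U}: 2 true → even ✓
{A, S}: 2 true → even ✓
{A, G, S}: 2 true → even ✓
{A, S, U}: 3 true → odd ✓
{G, S}: 1 true → odd ✓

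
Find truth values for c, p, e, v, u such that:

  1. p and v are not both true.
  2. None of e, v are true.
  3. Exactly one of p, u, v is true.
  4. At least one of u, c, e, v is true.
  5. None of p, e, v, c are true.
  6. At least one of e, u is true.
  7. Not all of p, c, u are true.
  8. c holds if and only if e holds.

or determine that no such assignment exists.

c = False, p = False, e = False, v = False, u = True

  (1) p=F, v=F — not both ✓
  (2) {e, v}: 0 true — none ✓
  (3) {p, u, v}: 1 true — exactly one ✓
  (4) {u, c, e, v}: 1 true — at least one ✓
  (5) {p, e, v, c}: 0 true — none ✓
  (6) {e, u}: 1 true — at least one ✓
  (7) {p, c, u}: 1/3 true — not all ✓
  (8) c=F, e=F — same ✓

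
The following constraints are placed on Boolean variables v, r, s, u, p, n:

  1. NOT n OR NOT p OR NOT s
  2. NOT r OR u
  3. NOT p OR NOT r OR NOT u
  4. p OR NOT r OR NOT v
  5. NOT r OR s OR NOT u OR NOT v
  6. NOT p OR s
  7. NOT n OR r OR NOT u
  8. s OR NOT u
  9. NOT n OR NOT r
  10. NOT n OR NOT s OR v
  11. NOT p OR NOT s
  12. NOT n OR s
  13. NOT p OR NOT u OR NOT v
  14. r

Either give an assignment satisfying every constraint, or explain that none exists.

v = False; r = True; s = True; u = True; p = False; n = False

Unit clause (r) forces r = True.
In (NOT r OR u) only u is left, so u = True.
In (NOT p OR NOT r OR NOT u) only NOT p is left, so p = False.
In (p OR NOT r OR NOT v) only NOT v is left, so v = False.
In (s OR NOT u) only s is left, so s = True.
In (NOT n OR NOT r) only NOT n is left, so n = False.
All clauses satisfied.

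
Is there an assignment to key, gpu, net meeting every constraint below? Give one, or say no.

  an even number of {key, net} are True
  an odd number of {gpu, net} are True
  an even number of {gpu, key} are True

Adding constraints 1, 2, 3 mod 2: every variable appears an even number of times on the left, so the left side is 0.
But the right sides sum to 1 (mod 2). 0 ≠ 1 — the system is inconsistent.

The formula is unsatisfiable.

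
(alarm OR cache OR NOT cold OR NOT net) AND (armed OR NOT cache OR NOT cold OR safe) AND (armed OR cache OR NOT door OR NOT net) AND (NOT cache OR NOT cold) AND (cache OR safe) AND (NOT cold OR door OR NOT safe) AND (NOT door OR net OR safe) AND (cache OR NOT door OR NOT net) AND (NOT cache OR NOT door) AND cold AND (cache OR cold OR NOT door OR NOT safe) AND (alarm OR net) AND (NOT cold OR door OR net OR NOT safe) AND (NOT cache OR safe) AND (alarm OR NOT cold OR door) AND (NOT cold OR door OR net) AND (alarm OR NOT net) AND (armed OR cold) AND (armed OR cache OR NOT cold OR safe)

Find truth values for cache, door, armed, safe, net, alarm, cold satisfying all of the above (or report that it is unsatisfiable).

cache = False; door = True; armed = True; safe = True; net = False; alarm = True; cold = True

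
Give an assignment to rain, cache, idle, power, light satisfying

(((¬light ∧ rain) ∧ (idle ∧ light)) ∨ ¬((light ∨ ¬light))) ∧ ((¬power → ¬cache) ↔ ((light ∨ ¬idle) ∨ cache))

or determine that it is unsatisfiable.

The conjunct ((¬light ∧ rain) ∧ (idle ∧ light)) ∨ ¬((light ∨ ¬light)) is unsatisfiable on its own:
  rain=F, idle=F, light=F: evaluates to False.
  rain=F, idle=F, light=T: evaluates to False.
  rain=F, idle=T, light=F: evaluates to False.
  rain=F, idle=T, light=T: evaluates to False.
  rain=T, idle=F, light=F: evaluates to False.
  rain=T, idle=F, light=T: evaluates to False.
  rain=T, idle=T, light=F: evaluates to False.
  rain=T, idle=T, light=T: evaluates to False.
So the whole conjunction is unsatisfiable.

The formula is unsatisfiable.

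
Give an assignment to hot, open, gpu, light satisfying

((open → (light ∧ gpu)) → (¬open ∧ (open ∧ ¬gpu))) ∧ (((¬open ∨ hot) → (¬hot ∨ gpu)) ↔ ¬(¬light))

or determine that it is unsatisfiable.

hot = True, open = True, gpu = False, light = False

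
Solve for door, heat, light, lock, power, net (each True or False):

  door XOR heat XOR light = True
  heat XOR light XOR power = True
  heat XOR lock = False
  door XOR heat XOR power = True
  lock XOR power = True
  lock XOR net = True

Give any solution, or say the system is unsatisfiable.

door = False, heat = True, light = False, lock = True, power = False, net = False

door XOR heat XOR light = F XOR T XOR F = True ✓
heat XOR light XOR power = T XOR F XOR F = True ✓
heat XOR lock = T XOR T = False ✓
door XOR heat XOR power = F XOR T XOR F = True ✓
lock XOR power = T XOR F = True ✓
lock XOR net = T XOR F = True ✓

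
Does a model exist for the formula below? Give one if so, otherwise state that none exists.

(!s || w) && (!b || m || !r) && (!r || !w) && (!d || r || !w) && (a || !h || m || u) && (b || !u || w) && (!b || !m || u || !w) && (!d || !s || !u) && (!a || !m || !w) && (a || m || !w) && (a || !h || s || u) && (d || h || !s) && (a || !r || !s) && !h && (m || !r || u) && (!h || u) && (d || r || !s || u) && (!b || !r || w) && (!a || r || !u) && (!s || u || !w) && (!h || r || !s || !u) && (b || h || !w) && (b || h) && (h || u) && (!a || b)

h: False, a: False, m: True, w: True, d: False, b: True, s: False, u: True, r: False

Unit clause (!h) forces h = False.
In (b || h) only b is left, so b = True.
In (h || u) only u is left, so u = True.
Try a = True:
  (!a || r || !u) forces r = True.
  (!b || m || !r) forces m = True.
  (!r || !w) forces w = False.
  clause (!b || !r || w) is falsified — backtrack.
So a = False.
Set m = True.
Set w = True.
  then (!r || !w) forces r = False.
  then (!d || r || !w) forces d = False.
  then (d || h || !s) forces s = False.
All clauses satisfied.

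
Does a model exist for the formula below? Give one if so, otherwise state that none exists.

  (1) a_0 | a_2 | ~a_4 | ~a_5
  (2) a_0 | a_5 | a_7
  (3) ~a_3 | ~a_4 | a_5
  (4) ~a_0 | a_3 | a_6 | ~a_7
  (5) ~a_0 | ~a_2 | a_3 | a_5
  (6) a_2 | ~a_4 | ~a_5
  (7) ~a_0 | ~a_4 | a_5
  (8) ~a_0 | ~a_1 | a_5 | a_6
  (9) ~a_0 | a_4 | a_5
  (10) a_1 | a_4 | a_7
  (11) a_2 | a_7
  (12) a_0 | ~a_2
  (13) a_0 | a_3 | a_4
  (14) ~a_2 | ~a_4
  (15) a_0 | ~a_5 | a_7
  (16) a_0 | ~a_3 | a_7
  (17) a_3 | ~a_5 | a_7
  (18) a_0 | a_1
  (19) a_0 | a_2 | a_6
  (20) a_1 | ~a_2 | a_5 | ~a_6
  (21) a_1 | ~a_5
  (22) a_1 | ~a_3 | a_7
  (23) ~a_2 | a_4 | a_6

a_0: True, a_1: True, a_2: True, a_3: True, a_4: False, a_5: True, a_6: True, a_7: True

Set a_0 = True.
Try a_1 = False:
  (a_1 | ~a_5) forces a_5 = False.
  (~a_0 | ~a_4 | a_5) forces a_4 = False.
  clause (~a_0 | a_4 | a_5) is falsified — backtrack.
So a_1 = True.
Set a_2 = True.
  then (~a_2 | ~a_4) forces a_4 = False.
  then (~a_2 | a_4 | a_6) forces a_6 = True.
  then (~a_0 | a_4 | a_5) forces a_5 = True.
Set a_3 = True.
Set a_7 = True.
All clauses satisfied.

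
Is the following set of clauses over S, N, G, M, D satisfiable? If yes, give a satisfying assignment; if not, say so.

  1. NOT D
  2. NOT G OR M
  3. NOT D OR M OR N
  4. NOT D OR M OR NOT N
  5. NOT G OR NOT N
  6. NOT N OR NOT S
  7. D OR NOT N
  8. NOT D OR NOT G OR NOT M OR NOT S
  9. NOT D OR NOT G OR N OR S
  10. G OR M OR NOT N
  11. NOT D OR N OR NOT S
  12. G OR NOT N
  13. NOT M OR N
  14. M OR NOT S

S = False, N = False, G = False, M = False, D = False

Unit clause (NOT D) forces D = False.
In (D OR NOT N) only NOT N is left, so N = False.
In (NOT M OR N) only NOT M is left, so M = False.
In (M OR NOT S) only NOT S is left, so S = False.
In (NOT G OR M) only NOT G is left, so G = False.
All clauses satisfied.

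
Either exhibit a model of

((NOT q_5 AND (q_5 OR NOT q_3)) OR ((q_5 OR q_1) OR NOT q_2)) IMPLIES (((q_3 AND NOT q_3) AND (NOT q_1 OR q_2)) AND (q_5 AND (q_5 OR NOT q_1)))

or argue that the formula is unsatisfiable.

q_1 = False, q_2 = True, q_3 = True, q_5 = False

  ((NOT q_5 AND (q_5 OR NOT q_3)) OR ((q_5 OR q_1) OR NOT q_2)) IMPLIES (((q_3 AND NOT q_3) AND (NOT q_1 OR q_2)) AND (q_5 AND (q_5 OR NOT q_1))) = True
    (NOT q_5 AND (q_5 OR NOT q_3)) OR ((q_5 OR q_1) OR NOT q_2) = False
      NOT q_5 AND (q_5 OR NOT q_3) = False
        NOT q_5 = True
        q_5 OR NOT q_3 = False
          NOT q_3 = False
      (q_5 OR q_1) OR NOT q_2 = False
        q_5 OR q_1 = False
        NOT q_2 = False
    ((q_3 AND NOT q_3) AND (NOT q_1 OR q_2)) AND (q_5 AND (q_5 OR NOT q_1)) = False
      (q_3 AND NOT q_3) AND (NOT q_1 OR q_2) = False
        q_3 AND NOT q_3 = False
          NOT q_3 = False
        NOT q_1 OR q_2 = True
          NOT q_1 = True
      q_5 AND (q_5 OR NOT q_1) = False
        q_5 OR NOT q_1 = True
          NOT q_1 = True
The formula evaluates to True.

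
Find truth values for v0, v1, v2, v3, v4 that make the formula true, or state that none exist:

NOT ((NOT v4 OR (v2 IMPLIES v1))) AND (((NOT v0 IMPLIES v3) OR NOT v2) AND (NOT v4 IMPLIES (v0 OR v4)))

v0 = False; v1 = False; v2 = True; v3 = True; v4 = True

  NOT ((NOT v4 OR (v2 IMPLIES v1))) = True
    NOT v4 OR (v2 IMPLIES v1) = False
      NOT v4 = False
      v2 IMPLIES v1 = False
  ((NOT v0 IMPLIES v3) OR NOT v2) AND (NOT v4 IMPLIES (v0 OR v4)) = True
    (NOT v0 IMPLIES v3) OR NOT v2 = True
      NOT v0 IMPLIES v3 = True
        NOT v0 = True
      NOT v2 = False
    NOT v4 IMPLIES (v0 OR v4) = True
      NOT v4 = False
      v0 OR v4 = True
Both conjuncts True, so the formula holds.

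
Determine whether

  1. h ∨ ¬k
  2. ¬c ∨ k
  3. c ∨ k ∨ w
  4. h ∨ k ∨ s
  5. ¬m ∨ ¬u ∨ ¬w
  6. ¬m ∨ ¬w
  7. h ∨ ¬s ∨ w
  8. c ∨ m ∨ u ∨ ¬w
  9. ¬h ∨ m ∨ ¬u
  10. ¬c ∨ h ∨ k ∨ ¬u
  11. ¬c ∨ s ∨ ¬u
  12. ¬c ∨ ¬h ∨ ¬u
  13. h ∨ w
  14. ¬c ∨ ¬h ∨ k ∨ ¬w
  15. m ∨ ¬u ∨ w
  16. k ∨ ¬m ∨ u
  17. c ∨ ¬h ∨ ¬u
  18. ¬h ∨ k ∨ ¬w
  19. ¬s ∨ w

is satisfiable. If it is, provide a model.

k=T, u=F, h=T, m=T, s=F, c=T, w=F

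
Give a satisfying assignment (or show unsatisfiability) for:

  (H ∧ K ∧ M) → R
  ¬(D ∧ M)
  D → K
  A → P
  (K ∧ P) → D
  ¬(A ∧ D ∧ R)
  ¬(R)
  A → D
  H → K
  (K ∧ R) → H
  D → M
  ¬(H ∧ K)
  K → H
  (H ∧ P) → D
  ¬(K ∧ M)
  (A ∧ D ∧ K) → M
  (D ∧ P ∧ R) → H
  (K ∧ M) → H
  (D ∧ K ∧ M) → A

Unit clause (¬R) forces R = False.
Try K = True:
  (¬H ∨ ¬K) forces H = False.
  clause (H ∨ ¬K) is falsified — backtrack.
So K = False.
  then (¬H ∨ K) forces H = False.
  then (¬D ∨ K) forces D = False.
  then (¬A ∨ D) forces A = False.
Set M = False.
Set P = True.
All clauses satisfied.

K = False, R = False, M = False, A = False, H = False, D = False, P = True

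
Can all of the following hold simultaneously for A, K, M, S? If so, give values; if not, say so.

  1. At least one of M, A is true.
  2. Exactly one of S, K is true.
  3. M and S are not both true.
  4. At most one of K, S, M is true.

A = True, K = True, M = False, S = False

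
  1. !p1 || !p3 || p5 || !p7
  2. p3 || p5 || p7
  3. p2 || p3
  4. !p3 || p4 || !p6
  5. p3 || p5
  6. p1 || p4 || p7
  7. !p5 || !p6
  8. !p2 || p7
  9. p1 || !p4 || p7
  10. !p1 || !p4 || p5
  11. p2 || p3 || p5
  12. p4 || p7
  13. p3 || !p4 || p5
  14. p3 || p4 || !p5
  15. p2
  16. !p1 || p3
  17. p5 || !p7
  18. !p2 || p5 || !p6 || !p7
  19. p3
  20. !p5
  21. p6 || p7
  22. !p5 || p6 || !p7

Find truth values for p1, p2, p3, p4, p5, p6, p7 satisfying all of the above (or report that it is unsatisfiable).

Case p2 = True:
  (!p2 || p7) forces p7 = True.
  (p5 || !p7) forces p5 = True.
  Clause (!p5) is falsified — contradiction.
Case p2 = False:
  Clause (p2) is falsified — contradiction.
Both cases fail, so the formula is unsatisfiable.

Unsatisfiable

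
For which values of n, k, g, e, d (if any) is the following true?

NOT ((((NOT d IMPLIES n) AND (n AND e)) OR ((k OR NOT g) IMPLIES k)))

n = False, k = False, g = False, e = True, d = False

  NOT ((((NOT d IMPLIES n) AND (n AND e)) OR ((k OR NOT g) IMPLIES k))) = True
    ((NOT d IMPLIES n) AND (n AND e)) OR ((k OR NOT g) IMPLIES k) = False
      (NOT d IMPLIES n) AND (n AND e) = False
        NOT d IMPLIES n = False
          NOT d = True
        n AND e = False
      (k OR NOT g) IMPLIES k = False
        k OR NOT g = True
          NOT g = True
The formula evaluates to True.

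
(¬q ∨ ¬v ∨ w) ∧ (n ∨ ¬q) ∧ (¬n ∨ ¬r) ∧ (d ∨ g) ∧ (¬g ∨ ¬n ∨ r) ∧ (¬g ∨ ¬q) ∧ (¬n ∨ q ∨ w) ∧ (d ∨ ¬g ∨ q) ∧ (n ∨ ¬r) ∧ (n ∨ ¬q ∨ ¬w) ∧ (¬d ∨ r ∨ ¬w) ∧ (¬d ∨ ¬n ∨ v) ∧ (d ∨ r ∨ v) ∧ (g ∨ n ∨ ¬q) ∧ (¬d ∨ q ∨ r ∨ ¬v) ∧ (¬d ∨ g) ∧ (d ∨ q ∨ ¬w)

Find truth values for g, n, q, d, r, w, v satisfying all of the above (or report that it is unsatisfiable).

Set g = True.
  then (¬g ∨ ¬q) forces q = False.
  then (d ∨ ¬g ∨ q) forces d = True.
Set n = False.
  then (n ∨ ¬r) forces r = False.
  then (¬d ∨ r ∨ ¬w) forces w = False.
  then (¬d ∨ q ∨ r ∨ ¬v) forces v = False.
All clauses satisfied.

g: True; n: False; q: False; d: True; r: False; w: False; v: False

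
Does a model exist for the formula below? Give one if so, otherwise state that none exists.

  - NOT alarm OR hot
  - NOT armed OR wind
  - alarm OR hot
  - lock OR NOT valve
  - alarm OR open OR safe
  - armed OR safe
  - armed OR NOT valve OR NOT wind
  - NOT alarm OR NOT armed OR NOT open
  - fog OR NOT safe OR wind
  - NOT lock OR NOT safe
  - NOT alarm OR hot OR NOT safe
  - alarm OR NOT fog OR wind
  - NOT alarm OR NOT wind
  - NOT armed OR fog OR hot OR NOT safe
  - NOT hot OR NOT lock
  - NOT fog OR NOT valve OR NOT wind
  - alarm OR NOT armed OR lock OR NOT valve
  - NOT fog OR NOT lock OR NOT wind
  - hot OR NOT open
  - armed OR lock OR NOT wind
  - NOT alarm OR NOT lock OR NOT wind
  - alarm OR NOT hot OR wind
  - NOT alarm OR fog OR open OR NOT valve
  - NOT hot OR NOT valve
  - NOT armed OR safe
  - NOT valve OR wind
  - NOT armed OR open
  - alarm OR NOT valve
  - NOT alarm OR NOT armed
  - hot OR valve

Set lock = False.
  then (lock OR NOT valve) forces valve = False.
  then (hot OR valve) forces hot = True.
Set wind = True.
  then (NOT alarm OR NOT wind) forces alarm = False.
  then (armed OR lock OR NOT wind) forces armed = True.
  then (NOT armed OR safe) forces safe = True.
  then (NOT armed OR open) forces open = True.
Set fog = False.
All clauses satisfied.

lock = False, wind = True, armed = True, valve = False, open = True, fog = False, alarm = False, hot = True, safe = True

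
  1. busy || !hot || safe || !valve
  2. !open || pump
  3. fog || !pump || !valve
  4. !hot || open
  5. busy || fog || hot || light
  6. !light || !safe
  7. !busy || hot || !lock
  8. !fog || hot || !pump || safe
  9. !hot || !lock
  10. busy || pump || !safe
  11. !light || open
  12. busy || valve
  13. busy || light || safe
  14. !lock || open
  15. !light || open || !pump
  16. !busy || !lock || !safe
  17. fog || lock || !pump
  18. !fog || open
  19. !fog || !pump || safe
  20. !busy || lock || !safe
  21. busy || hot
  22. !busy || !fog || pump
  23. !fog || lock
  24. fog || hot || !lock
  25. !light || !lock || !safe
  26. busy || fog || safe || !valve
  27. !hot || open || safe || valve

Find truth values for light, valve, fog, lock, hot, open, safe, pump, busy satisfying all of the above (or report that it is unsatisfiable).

Set light = False.
Set valve = True.
Set fog = False.
  then (fog || !pump || !valve) forces pump = False.
  then (!open || pump) forces open = False.
  then (!hot || open) forces hot = False.
  then (busy || fog || hot || light) forces busy = True.
  then (!busy || hot || !lock) forces lock = False.
  then (!busy || lock || !safe) forces safe = False.
All clauses satisfied.

light=F, valve=T, fog=F, lock=F, hot=F, open=F, safe=F, pump=F, busy=T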